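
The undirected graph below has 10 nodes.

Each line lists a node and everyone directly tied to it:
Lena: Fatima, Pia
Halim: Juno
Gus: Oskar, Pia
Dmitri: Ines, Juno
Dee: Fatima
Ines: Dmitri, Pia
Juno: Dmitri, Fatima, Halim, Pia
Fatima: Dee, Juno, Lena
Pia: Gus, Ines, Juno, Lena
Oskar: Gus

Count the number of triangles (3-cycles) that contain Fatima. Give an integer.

0

Fatima's neighbors are Dee, Juno, and Lena, but none of them are tied to each other, so no triangle contains Fatima.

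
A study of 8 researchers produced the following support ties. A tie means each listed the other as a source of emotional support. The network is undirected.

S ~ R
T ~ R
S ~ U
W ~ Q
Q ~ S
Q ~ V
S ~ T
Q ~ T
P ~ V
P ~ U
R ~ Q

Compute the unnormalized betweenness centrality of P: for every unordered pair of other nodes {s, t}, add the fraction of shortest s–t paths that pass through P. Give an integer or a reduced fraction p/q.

Pairs whose geodesics pass through P — U–V: 1.
All other pairs contribute 0.
Summing the contributions gives betweenness(P) = 1.

1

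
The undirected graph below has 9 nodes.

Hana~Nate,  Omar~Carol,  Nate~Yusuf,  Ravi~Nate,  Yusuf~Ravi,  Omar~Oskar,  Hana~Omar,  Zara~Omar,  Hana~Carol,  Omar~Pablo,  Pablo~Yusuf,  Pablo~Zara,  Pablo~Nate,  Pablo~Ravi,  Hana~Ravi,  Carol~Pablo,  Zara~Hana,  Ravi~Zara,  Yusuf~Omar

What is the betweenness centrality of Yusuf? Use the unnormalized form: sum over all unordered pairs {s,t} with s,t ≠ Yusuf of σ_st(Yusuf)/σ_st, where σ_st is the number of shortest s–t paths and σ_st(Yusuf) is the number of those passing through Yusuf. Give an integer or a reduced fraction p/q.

Pairs whose geodesics pass through Yusuf — Omar–Ravi: 1/4; Omar–Nate: 1/3; Ravi–Oskar: 1/4; Oskar–Nate: 1/3.
All other pairs contribute 0.
Summing the contributions gives betweenness(Yusuf) = 7/6.

7/6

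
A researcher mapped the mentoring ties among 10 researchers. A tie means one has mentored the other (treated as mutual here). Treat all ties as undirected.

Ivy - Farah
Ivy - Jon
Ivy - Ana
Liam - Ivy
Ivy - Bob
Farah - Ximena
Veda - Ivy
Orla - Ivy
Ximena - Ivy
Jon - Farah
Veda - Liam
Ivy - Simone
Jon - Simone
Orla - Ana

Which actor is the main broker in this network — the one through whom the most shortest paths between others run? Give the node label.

Ivy

Unnormalized betweenness of each node: Ana:0, Bob:0, Farah:1/2, Ivy:30, Jon:1/2, Liam:0, Orla:0, Simone:0, Veda:0, Ximena:0.
Ivy has the largest value, 30, making it the main broker — the node through which the most shortest paths run.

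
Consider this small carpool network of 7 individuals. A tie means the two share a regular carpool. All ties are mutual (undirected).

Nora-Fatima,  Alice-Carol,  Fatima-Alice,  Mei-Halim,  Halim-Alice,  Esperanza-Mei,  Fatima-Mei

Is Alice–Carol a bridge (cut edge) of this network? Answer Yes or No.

Yes

Without the Alice–Carol edge there is no alternate route between Alice and Carol, so the network disconnects. It is a bridge.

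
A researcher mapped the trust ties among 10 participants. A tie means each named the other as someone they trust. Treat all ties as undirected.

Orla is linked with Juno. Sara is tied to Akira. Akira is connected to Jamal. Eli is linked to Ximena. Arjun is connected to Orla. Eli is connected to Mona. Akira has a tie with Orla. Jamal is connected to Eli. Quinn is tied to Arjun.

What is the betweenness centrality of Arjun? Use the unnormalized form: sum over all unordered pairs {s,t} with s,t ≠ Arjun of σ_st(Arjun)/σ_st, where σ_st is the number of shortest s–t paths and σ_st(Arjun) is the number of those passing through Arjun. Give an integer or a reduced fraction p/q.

Pairs whose geodesics pass through Arjun — Sara–Quinn: 1; Ximena–Quinn: 1; Eli–Quinn: 1; Mona–Quinn: 1; Jamal–Quinn: 1; Juno–Quinn: 1; Akira–Quinn: 1; Quinn–Orla: 1.
All other pairs contribute 0.
Summing the contributions gives betweenness(Arjun) = 8.

8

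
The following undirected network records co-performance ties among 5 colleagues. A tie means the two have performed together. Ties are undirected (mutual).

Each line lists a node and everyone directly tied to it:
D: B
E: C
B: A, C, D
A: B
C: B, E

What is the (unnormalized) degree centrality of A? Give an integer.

1

A is directly tied to B. That is 1 neighbor, so the degree of A is 1.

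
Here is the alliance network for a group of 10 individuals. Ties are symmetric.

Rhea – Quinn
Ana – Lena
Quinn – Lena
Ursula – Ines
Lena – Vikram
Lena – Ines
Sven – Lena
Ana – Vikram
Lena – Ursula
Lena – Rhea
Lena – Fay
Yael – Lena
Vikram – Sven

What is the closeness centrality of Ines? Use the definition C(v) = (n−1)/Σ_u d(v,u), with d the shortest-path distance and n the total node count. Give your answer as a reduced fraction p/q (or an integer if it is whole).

9/16

Distances from Ines: Ana:2, Fay:2, Lena:1, Quinn:2, Rhea:2, Sven:2, Ursula:1, Vikram:2, Yael:2. Sum = 16.
n = 10, so closeness = 9/16.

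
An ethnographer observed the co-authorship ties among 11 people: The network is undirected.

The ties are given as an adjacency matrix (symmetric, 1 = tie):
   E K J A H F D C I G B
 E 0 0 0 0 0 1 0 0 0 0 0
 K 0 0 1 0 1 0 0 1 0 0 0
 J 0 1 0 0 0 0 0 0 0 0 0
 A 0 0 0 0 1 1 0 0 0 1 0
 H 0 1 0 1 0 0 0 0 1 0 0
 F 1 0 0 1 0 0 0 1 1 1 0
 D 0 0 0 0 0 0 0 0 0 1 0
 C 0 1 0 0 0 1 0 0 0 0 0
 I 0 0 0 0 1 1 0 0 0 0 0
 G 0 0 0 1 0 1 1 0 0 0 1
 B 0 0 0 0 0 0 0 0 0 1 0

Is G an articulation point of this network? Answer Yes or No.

Removing G leaves {A, C, E, F, H, I, J, and K} with no path to {D}, so the network splits into 3 components. G is a cut vertex.

Yes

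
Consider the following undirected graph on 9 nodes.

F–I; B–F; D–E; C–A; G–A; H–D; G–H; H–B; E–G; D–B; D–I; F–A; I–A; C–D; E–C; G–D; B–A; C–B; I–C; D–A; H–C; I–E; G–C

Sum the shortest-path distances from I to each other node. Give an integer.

Distances from I: A:1, B:2, C:1, D:1, E:1, F:1, G:2, H:2.
Sum = 1 + 2 + 1 + 1 + 1 + 1 + 2 + 2 = 11.

11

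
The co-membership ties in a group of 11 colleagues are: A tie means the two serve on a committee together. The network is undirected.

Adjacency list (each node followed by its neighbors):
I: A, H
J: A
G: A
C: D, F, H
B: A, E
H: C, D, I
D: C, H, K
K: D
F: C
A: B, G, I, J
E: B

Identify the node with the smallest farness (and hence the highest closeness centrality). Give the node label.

I

Farness (sum of distances to all others) for each node — A:22, B:29, C:27, D:27, E:38, F:36, G:31, H:22, I:21, J:31, K:36.
The smallest farness is 21, for I, so I has the highest closeness.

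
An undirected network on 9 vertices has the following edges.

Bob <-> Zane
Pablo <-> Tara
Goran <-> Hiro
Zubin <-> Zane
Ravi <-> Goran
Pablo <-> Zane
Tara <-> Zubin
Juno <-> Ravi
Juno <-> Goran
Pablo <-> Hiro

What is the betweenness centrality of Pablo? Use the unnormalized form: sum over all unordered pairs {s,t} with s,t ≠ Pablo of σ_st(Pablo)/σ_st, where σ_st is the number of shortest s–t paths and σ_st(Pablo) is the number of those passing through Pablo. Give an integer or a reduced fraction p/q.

17

Pairs whose geodesics pass through Pablo — Goran–Zane: 1; Goran–Zubin: 2/2; Goran–Bob: 1; Goran–Tara: 1; Ravi–Zane: 1; Ravi–Zubin: 2/2; Ravi–Bob: 1; Ravi–Tara: 1; Zane–Juno: 1; Zane–Hiro: 1; Zane–Tara: 1/2; Juno–Zubin: 2/2; Juno–Bob: 1; Juno–Tara: 1 … (+4 more pairs).
All other pairs contribute 0.
Summing the contributions gives betweenness(Pablo) = 17.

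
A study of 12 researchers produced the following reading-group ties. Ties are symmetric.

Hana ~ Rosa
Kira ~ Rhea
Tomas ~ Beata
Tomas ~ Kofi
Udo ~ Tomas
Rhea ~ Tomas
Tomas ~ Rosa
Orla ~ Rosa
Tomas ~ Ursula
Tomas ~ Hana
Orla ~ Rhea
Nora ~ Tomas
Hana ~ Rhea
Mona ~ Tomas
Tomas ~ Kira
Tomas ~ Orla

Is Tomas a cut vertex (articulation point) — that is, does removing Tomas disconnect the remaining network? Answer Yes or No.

Removing Tomas leaves {Beata} with no path to {Kofi}, so the network splits into 7 components. Tomas is a cut vertex.

Yes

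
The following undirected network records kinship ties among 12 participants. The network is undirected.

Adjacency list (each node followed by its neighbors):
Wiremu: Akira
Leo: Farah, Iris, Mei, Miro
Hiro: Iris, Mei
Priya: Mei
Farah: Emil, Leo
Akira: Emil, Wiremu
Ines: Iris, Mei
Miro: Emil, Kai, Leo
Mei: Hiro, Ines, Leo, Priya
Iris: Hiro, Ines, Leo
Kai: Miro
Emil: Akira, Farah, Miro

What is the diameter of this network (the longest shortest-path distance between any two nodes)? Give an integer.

Eccentricity of each node (its greatest distance to any other): Akira:5, Emil:4, Farah:3, Hiro:6, Ines:6, Iris:5, Kai:4, Leo:4, Mei:5, Miro:3, Priya:6, Wiremu:6.
The maximum eccentricity is 6, realized for instance by the pair Priya–Wiremu via Priya – Mei – Leo – Miro – Emil – Akira – Wiremu. So the diameter is 6.

6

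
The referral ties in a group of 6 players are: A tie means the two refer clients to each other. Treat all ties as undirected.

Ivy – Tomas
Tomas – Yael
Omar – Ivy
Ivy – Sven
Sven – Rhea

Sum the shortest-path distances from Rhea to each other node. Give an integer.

Distances from Rhea: Ivy:2, Omar:3, Sven:1, Tomas:3, Yael:4.
Sum = 2 + 3 + 1 + 3 + 4 = 13.

13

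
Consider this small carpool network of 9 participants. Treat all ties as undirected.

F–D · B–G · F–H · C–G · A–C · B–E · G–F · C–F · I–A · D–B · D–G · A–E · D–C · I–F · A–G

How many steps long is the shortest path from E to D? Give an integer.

2

One shortest route is E – B – D, which uses 2 edges, and E and D are not directly tied, so nothing shorter exists. So d(E,D) = 2.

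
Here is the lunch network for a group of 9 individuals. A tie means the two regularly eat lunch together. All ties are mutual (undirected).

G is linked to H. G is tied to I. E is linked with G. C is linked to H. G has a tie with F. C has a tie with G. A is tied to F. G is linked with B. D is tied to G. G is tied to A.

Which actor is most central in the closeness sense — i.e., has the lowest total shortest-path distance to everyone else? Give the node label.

Farness (sum of distances to all others) for each node — A:14, B:15, C:14, D:15, E:15, F:14, G:8, H:14, I:15.
The smallest farness is 8, for G, so G has the highest closeness.

G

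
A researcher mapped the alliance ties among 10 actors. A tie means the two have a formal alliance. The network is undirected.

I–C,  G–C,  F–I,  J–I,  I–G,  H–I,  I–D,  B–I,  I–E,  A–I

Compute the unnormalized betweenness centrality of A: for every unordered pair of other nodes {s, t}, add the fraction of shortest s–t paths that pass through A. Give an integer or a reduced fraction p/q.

0

No shortest path between any pair of other nodes passes through A.
Summing the contributions gives betweenness(A) = 0.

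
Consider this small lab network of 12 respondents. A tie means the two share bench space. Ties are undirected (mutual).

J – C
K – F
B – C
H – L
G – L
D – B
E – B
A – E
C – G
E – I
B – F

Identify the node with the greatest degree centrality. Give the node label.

Degrees — A:1, B:4, C:3, D:1, E:3, F:2, G:2, H:1, I:1, J:1, K:1, L:2.
The maximum is 4, attained only by B.

B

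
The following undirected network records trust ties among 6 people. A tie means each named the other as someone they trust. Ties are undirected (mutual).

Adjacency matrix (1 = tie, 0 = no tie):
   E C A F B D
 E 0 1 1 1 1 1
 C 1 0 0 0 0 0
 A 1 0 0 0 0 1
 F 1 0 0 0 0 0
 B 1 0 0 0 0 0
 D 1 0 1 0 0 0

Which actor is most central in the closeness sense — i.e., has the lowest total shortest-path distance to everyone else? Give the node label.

E

Farness (sum of distances to all others) for each node — A:8, B:9, C:9, D:8, E:5, F:9.
The smallest farness is 5, for E, so E has the highest closeness.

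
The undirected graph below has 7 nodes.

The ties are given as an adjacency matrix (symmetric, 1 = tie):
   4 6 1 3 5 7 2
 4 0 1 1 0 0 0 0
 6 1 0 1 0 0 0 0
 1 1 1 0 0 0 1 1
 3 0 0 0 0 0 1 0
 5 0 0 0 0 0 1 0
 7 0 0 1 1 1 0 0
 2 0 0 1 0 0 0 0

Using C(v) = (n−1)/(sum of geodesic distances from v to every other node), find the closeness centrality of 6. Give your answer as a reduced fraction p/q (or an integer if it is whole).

1/2

Distances from 6: 1:1, 2:2, 3:3, 4:1, 5:3, 7:2. Sum = 12.
n = 7, so closeness = 6/12 = 1/2.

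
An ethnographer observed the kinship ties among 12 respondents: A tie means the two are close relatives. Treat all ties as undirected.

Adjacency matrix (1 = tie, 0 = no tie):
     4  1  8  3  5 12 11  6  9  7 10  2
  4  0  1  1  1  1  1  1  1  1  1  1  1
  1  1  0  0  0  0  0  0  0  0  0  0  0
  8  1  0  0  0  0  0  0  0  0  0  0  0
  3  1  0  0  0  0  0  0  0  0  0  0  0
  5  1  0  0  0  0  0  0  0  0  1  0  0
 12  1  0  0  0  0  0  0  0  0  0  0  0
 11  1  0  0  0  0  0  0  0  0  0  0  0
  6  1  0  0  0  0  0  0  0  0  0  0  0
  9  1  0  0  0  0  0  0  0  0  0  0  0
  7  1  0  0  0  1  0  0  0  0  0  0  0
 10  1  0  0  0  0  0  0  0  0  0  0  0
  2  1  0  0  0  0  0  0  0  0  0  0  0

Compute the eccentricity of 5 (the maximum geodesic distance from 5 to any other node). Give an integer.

2

Distances from 5: 1:2, 2:2, 3:2, 4:1, 6:2, 7:1, 8:2, 9:2, 10:2, 11:2, 12:2.
The largest is 2 (to 1, 8, 3, 12, 11, 6, 9, 10, and 2), so the eccentricity of 5 is 2.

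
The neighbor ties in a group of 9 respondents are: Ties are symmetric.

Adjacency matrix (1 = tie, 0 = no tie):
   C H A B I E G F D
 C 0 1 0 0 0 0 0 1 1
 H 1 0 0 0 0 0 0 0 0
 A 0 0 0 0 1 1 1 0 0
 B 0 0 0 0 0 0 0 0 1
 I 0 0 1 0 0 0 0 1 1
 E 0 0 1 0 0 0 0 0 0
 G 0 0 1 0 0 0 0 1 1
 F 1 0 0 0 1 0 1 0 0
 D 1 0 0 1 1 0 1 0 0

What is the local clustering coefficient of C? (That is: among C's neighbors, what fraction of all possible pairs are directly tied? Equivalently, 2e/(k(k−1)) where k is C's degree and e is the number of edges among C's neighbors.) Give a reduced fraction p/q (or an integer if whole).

C's neighbors: D, F, and H (k = 3).
Possible neighbor pairs: C(3,2) = 3. Edges among them: none → e = 0.
Clustering(C) = 0/3 = 0.

0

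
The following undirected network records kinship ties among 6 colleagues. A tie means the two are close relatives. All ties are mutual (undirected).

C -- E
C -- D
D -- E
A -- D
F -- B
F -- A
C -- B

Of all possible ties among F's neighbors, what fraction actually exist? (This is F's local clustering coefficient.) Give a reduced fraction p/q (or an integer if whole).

0

F's neighbors: A and B (k = 2).
Possible neighbor pairs: C(2,2) = 1. Edges among them: none → e = 0.
Clustering(F) = 0/1.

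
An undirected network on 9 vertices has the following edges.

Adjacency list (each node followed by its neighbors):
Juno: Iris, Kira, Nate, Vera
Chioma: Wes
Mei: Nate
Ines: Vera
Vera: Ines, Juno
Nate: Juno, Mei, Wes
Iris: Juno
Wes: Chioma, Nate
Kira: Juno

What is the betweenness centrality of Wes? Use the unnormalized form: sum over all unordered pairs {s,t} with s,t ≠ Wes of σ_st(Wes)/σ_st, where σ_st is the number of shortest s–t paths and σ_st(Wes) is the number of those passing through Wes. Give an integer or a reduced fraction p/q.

Pairs whose geodesics pass through Wes — Iris–Chioma: 1; Mei–Chioma: 1; Nate–Chioma: 1; Kira–Chioma: 1; Vera–Chioma: 1; Chioma–Ines: 1; Chioma–Juno: 1.
All other pairs contribute 0.
Summing the contributions gives betweenness(Wes) = 7.

7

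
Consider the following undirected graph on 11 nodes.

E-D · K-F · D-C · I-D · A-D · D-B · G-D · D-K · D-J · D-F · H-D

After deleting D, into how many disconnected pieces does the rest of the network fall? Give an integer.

9

Without D, the remaining ties split the others into: {C}; {A}; {E}; {J}; {B}; {H}; {F, K}; {G}; {I}.
That's 9 separate components.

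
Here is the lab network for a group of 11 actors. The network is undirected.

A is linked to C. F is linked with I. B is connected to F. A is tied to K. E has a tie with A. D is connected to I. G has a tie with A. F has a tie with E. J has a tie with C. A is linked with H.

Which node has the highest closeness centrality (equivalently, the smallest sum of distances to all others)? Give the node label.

A

Farness (sum of distances to all others) for each node — A:19, B:32, C:26, D:39, E:20, F:23, G:28, H:28, I:30, J:35, K:28.
The smallest farness is 19, for A, so A has the highest closeness.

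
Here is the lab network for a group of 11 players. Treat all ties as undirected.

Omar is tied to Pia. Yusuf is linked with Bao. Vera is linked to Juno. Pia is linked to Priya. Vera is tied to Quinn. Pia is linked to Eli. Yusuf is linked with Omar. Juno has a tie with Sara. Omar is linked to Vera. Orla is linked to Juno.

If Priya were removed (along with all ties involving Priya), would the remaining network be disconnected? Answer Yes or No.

No

Even without Priya, every remaining node can still reach every other (the residual graph is connected), so Priya is not a cut vertex.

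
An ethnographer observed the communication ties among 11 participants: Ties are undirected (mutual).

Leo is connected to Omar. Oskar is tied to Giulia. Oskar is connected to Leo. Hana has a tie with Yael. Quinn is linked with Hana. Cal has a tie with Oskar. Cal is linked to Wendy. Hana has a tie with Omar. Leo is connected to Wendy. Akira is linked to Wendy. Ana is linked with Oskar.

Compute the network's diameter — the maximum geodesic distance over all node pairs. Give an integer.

Eccentricity of each node (its greatest distance to any other): Akira:5, Ana:5, Cal:5, Giulia:5, Hana:4, Leo:3, Omar:3, Oskar:4, Quinn:5, Wendy:4, Yael:5.
The maximum eccentricity is 5, realized for instance by the pair Akira–Quinn via Akira – Wendy – Leo – Omar – Hana – Quinn. So the diameter is 5.

5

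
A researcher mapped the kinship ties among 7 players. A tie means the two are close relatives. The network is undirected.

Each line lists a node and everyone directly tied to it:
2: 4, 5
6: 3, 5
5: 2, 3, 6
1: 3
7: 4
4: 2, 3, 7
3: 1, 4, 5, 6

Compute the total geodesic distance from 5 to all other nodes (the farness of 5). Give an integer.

10

Distances from 5: 1:2, 2:1, 3:1, 4:2, 6:1, 7:3.
Sum = 2 + 1 + 1 + 2 + 1 + 3 = 10.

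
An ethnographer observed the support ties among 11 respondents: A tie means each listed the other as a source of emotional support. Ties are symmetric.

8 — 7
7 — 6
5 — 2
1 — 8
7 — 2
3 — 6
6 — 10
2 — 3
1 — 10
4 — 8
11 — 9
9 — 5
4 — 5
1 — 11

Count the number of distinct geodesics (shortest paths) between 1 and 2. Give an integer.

1

The shortest distance is 3, and the only length-3 path is 1–8–7–2. So there is exactly 1 shortest path.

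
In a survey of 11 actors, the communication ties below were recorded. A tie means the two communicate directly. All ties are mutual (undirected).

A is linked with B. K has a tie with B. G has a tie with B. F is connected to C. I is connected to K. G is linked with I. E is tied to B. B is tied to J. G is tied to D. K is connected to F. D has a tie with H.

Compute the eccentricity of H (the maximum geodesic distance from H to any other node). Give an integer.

6

Distances from H: A:4, B:3, C:6, D:1, E:4, F:5, G:2, I:3, J:4, K:4.
The largest is 6 (to C), so the eccentricity of H is 6.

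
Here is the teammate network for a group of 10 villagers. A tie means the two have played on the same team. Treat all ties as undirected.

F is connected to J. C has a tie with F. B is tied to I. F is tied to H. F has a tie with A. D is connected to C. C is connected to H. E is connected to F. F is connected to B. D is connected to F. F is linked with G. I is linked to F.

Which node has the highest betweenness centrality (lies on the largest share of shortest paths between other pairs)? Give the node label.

F

Unnormalized betweenness of each node: A:0, B:0, C:1/2, D:0, E:0, F:65/2, G:0, H:0, I:0, J:0.
F has the largest value, 65/2, making it the main broker — the node through which the most shortest paths run.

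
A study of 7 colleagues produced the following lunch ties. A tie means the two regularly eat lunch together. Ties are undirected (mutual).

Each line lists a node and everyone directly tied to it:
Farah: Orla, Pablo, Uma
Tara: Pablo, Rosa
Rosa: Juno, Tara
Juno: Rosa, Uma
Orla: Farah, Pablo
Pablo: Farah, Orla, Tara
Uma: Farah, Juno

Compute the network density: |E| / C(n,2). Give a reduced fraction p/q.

There are 8 edges and 7 nodes, so the maximum possible is C(7,2) = 21.
Density = 8/21.

8/21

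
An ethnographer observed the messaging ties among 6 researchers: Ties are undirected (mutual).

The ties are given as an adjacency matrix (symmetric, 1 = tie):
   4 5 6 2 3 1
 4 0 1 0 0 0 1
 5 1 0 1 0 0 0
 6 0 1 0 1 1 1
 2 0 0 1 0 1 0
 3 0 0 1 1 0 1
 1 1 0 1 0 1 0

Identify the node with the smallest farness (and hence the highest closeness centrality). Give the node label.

6

Farness (sum of distances to all others) for each node — 1:7, 2:9, 3:7, 4:9, 5:8, 6:6.
The smallest farness is 6, for 6, so 6 has the highest closeness.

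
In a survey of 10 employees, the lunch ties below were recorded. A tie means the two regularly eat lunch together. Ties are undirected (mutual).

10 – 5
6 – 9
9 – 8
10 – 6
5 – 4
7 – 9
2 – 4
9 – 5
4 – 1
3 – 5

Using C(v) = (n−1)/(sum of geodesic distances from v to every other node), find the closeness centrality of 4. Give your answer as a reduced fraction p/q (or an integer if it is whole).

Distances from 4: 1:1, 2:1, 3:2, 5:1, 6:3, 7:3, 8:3, 9:2, 10:2. Sum = 18.
n = 10, so closeness = 9/18 = 1/2.

1/2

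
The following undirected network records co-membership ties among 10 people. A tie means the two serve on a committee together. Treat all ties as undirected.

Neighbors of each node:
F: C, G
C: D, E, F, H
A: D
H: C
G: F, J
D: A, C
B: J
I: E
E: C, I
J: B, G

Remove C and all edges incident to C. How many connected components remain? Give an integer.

Without C, the remaining ties split the others into: {E, I}; {B, F, G, J}; {A, D}; {H}.
That's 4 separate components.

4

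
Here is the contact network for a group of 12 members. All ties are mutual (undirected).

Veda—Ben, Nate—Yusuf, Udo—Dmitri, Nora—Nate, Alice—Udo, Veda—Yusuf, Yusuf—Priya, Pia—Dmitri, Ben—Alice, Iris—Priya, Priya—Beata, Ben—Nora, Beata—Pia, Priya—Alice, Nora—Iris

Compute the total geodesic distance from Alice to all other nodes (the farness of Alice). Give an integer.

Distances from Alice: Beata:2, Ben:1, Dmitri:2, Iris:2, Nate:3, Nora:2, Pia:3, Priya:1, Udo:1, Veda:2, Yusuf:2.
Sum = 2 + 1 + 2 + 2 + 3 + 2 + 3 + 1 + 1 + 2 + 2 = 21.

21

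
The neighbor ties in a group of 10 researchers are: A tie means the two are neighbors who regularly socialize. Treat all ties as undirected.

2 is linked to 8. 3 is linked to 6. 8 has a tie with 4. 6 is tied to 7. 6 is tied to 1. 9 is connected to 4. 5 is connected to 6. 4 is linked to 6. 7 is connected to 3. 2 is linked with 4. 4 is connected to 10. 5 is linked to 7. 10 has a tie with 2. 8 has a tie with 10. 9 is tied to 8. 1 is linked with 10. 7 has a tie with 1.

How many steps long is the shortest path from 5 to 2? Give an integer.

3

One shortest route is 5 – 6 – 4 – 2, which uses 3 edges, and at distance 2 from 5 we only reach {1, 3, 4}, which does not include 2. So d(5,2) = 3.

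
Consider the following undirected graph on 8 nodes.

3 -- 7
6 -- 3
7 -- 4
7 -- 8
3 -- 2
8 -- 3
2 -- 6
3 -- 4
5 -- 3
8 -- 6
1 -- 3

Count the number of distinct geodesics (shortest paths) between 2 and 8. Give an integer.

The shortest distance is 2. The length-2 paths are: 2–3–8; 2–6–8.
That gives 2 distinct shortest paths.

2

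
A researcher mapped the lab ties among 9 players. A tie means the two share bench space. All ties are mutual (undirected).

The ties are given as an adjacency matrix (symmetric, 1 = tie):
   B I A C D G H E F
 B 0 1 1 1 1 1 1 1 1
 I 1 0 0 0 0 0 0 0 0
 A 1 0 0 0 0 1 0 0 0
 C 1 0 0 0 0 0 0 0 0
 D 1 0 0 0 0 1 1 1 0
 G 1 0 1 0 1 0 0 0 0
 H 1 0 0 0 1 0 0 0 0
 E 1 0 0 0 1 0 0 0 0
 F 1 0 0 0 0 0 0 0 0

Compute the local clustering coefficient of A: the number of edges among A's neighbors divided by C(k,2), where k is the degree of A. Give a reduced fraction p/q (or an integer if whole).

A's neighbors: B and G (k = 2).
Possible neighbor pairs: C(2,2) = 1. Edges among them: B–G → e = 1.
Clustering(A) = 1/1.

1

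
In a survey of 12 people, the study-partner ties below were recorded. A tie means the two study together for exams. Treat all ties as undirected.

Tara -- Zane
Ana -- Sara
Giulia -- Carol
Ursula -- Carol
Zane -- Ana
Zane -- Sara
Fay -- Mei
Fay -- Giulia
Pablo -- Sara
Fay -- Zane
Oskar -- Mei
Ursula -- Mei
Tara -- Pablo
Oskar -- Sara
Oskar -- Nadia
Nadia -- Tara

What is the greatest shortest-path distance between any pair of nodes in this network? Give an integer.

Eccentricity of each node (its greatest distance to any other): Ana:4, Carol:5, Fay:3, Giulia:4, Mei:3, Nadia:4, Oskar:3, Pablo:5, Sara:4, Tara:4, Ursula:4, Zane:3.
The maximum eccentricity is 5, realized for instance by the pair Carol–Pablo via Carol – Giulia – Fay – Zane – Tara – Pablo. So the diameter is 5.

5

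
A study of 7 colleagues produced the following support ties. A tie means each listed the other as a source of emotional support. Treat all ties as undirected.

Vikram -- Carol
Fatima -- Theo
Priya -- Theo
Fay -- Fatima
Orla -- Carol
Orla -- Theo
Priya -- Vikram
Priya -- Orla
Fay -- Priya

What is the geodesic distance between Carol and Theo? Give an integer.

2

One shortest route is Carol – Orla – Theo, which uses 2 edges, and Carol and Theo are not directly tied, so nothing shorter exists. So d(Carol,Theo) = 2.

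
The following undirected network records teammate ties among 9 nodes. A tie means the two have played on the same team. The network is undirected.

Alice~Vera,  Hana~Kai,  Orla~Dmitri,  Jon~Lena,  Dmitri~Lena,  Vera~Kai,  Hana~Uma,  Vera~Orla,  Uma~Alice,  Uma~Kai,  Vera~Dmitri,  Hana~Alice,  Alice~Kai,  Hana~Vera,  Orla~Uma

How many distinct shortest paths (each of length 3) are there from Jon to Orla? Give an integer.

1

The shortest distance is 3, and the only length-3 path is Jon–Lena–Dmitri–Orla. So there is exactly 1 shortest path.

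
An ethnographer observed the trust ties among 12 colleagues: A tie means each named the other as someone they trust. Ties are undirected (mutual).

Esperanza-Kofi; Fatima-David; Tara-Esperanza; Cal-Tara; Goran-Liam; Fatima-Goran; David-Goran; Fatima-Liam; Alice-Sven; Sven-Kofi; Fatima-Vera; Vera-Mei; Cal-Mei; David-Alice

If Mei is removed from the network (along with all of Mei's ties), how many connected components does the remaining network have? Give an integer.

1

Mei's neighbors (Cal and Vera) remain reachable from one another through other ties, so the rest of the network stays in one piece.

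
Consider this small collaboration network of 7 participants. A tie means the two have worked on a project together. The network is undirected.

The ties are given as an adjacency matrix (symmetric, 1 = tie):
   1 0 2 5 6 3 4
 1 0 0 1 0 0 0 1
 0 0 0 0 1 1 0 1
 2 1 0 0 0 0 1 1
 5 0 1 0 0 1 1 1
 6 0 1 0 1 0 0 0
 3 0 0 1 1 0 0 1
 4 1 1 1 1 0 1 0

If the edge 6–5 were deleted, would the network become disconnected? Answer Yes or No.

No

Even without that edge, 6 still reaches 5 via 6 – 0 – 5, so the network stays connected. Not a bridge.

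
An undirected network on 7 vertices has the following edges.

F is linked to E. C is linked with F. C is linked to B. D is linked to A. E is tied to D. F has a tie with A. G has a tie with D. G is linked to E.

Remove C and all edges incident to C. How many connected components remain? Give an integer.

Without C, the remaining ties split the others into: {B}; {A, D, E, F, G}.
That's 2 separate components.

2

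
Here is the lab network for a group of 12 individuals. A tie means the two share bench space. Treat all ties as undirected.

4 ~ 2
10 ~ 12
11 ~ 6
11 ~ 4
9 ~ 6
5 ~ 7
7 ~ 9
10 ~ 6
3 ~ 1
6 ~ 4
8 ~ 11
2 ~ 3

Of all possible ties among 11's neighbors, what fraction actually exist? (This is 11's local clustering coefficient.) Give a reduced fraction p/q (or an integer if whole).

1/3

11's neighbors: 4, 6, and 8 (k = 3).
Possible neighbor pairs: C(3,2) = 3. Edges among them: 4–6 → e = 1.
Clustering(11) = 1/3.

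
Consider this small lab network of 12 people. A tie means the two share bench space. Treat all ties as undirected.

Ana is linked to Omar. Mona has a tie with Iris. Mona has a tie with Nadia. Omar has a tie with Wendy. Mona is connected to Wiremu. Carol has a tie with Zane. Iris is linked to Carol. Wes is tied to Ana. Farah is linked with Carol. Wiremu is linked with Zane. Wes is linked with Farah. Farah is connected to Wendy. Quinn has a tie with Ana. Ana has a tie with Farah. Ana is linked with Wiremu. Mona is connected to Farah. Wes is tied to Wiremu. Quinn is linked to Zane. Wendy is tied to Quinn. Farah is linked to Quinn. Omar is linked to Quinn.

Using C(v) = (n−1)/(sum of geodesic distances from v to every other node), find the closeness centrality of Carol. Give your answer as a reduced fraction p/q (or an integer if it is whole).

11/21

Distances from Carol: Ana:2, Farah:1, Iris:1, Mona:2, Nadia:3, Omar:3, Quinn:2, Wendy:2, Wes:2, Wiremu:2, Zane:1. Sum = 21.
n = 12, so closeness = 11/21.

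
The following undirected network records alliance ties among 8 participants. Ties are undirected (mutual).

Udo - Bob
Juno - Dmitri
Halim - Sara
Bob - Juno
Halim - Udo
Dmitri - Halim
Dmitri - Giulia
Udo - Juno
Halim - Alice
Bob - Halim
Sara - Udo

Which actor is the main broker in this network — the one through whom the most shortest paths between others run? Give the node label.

Halim

Unnormalized betweenness of each node: Alice:0, Bob:2/3, Dmitri:20/3, Giulia:0, Halim:21/2, Juno:2, Sara:0, Udo:13/6.
Halim has the largest value, 21/2, making it the main broker — the node through which the most shortest paths run.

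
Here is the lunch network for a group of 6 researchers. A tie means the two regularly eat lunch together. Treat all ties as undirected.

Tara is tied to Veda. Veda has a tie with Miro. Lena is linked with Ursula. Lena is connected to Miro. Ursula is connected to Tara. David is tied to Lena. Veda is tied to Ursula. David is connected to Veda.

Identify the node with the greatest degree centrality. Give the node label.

Degrees — David:2, Lena:3, Miro:2, Tara:2, Ursula:3, Veda:4.
The maximum is 4, attained only by Veda.

Veda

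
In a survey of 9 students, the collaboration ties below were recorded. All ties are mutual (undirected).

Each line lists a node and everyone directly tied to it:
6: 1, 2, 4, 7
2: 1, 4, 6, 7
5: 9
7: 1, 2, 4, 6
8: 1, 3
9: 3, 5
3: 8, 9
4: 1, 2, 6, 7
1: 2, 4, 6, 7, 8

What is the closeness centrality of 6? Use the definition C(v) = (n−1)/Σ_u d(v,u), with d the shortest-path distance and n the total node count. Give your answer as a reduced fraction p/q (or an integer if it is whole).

4/9

Distances from 6: 1:1, 2:1, 3:3, 4:1, 5:5, 7:1, 8:2, 9:4. Sum = 18.
n = 9, so closeness = 8/18 = 4/9.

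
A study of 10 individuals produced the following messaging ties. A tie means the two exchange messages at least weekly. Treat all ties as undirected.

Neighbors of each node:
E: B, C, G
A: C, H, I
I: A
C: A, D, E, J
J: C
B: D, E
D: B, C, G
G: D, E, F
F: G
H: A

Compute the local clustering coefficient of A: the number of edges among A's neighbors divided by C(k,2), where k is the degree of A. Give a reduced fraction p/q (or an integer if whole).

A's neighbors: C, H, and I (k = 3).
Possible neighbor pairs: C(3,2) = 3. Edges among them: none → e = 0.
Clustering(A) = 0/3 = 0.

0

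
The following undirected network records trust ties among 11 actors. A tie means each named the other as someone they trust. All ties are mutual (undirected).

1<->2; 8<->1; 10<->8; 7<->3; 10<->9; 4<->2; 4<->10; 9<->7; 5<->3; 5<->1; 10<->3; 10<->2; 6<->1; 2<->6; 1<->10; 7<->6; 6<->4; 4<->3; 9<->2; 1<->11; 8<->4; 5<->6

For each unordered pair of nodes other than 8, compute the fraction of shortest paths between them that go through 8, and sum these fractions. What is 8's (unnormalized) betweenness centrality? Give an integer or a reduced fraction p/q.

1/2

Pairs whose geodesics pass through 8 — 4–11: 1/4; 4–1: 1/4.
All other pairs contribute 0.
Summing the contributions gives betweenness(8) = 1/2.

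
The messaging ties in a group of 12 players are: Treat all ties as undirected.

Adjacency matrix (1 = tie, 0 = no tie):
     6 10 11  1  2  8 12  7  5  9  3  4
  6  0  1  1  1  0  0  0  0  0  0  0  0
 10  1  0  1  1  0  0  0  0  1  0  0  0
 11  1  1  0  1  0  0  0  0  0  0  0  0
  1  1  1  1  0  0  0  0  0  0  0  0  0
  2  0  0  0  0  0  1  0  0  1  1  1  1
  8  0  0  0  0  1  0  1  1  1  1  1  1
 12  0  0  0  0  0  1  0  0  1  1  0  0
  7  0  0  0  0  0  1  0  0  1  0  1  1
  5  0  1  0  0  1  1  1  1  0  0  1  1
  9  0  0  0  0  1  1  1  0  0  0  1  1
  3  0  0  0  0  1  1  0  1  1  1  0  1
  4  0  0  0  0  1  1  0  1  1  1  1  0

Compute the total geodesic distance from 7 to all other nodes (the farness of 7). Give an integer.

Distances from 7: 1:3, 2:2, 3:1, 4:1, 5:1, 6:3, 8:1, 9:2, 10:2, 11:3, 12:2.
Sum = 3 + 2 + 1 + 1 + 1 + 3 + 1 + 2 + 2 + 3 + 2 = 21.

21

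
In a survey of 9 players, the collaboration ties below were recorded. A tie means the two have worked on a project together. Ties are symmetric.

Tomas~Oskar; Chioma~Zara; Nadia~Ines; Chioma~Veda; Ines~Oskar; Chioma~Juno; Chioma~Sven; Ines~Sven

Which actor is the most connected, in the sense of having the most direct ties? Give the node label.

Chioma

Degrees — Chioma:4, Ines:3, Juno:1, Nadia:1, Oskar:2, Sven:2, Tomas:1, Veda:1, Zara:1.
The maximum is 4, attained only by Chioma.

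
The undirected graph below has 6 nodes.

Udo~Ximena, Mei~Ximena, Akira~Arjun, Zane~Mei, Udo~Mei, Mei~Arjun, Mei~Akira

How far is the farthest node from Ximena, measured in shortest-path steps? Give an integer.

2

Distances from Ximena: Akira:2, Arjun:2, Mei:1, Udo:1, Zane:2.
The largest is 2 (to Akira, Arjun, and Zane), so the eccentricity of Ximena is 2.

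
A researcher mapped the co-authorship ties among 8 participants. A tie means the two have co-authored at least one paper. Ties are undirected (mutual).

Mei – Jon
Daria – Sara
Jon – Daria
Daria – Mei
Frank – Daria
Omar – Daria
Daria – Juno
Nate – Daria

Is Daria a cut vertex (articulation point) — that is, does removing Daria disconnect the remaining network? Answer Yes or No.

Yes

Removing Daria leaves {Frank} with no path to {Juno}, so the network splits into 6 components. Daria is a cut vertex.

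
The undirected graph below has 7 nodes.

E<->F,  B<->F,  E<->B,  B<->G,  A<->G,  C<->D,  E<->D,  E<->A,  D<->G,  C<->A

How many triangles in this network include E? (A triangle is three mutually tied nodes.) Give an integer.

E's neighbors: A, B, D, and F.
Neighbor pairs that are themselves tied: E–B–F. Each forms one triangle with E, for 1 in total.

1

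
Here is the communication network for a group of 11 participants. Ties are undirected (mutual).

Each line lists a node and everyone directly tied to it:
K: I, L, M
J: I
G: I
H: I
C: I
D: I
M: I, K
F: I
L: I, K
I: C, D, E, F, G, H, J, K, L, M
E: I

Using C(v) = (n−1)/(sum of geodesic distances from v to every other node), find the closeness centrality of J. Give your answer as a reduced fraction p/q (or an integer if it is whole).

10/19

Distances from J: C:2, D:2, E:2, F:2, G:2, H:2, I:1, K:2, L:2, M:2. Sum = 19.
n = 11, so closeness = 10/19.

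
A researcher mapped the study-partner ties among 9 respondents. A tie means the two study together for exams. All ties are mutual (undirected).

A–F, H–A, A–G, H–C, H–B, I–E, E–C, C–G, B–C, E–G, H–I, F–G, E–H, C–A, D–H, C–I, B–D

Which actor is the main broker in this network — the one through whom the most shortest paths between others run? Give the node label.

H

Unnormalized betweenness of each node: A:17/4, B:3/4, C:35/6, D:0, E:4/3, F:0, G:8/3, H:49/6, I:0.
H has the largest value, 49/6, making it the main broker — the node through which the most shortest paths run.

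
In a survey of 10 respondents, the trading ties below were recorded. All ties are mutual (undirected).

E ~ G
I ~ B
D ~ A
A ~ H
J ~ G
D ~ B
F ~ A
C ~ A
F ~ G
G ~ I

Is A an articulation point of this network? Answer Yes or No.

Yes

Removing A leaves {B, D, E, F, G, I, and J} with no path to {C}, so the network splits into 3 components. A is a cut vertex.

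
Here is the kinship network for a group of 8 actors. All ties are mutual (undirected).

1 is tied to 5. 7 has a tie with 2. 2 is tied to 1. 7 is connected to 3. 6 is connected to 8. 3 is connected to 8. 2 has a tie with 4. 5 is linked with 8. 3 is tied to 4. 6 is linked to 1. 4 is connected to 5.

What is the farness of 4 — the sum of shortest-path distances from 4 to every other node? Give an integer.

Distances from 4: 1:2, 2:1, 3:1, 5:1, 6:3, 7:2, 8:2.
Sum = 2 + 1 + 1 + 1 + 3 + 2 + 2 = 12.

12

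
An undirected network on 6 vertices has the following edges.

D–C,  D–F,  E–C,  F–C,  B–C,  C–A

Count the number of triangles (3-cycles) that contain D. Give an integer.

1

D's neighbors: C and F.
Neighbor pairs that are themselves tied: D–C–F. Each forms one triangle with D, for 1 in total.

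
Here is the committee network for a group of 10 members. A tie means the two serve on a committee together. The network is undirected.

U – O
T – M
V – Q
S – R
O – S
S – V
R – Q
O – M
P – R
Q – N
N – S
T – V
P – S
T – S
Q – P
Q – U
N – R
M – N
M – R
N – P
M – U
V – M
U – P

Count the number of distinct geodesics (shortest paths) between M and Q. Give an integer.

The shortest distance is 2. The length-2 paths are: M–U–Q; M–R–Q; M–V–Q; M–N–Q.
That gives 4 distinct shortest paths.

4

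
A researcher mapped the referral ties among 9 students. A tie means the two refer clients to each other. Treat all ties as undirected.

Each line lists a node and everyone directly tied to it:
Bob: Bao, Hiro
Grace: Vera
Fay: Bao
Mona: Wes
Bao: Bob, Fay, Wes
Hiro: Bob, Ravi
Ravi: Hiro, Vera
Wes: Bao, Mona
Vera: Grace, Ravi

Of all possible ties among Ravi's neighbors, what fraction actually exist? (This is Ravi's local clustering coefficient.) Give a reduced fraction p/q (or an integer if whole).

Ravi's neighbors: Hiro and Vera (k = 2).
Possible neighbor pairs: C(2,2) = 1. Edges among them: none → e = 0.
Clustering(Ravi) = 0/1.

0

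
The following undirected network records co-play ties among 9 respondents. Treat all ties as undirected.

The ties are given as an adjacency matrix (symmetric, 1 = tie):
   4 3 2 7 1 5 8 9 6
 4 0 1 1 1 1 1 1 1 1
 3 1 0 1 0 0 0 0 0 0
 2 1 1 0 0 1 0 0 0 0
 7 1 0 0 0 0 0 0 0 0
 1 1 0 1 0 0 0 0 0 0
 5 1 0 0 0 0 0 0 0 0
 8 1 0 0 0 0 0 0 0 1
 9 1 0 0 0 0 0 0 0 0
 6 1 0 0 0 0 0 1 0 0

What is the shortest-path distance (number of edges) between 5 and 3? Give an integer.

2

One shortest route is 5 – 4 – 3, which uses 2 edges, and 5 and 3 are not directly tied, so nothing shorter exists. So d(5,3) = 2.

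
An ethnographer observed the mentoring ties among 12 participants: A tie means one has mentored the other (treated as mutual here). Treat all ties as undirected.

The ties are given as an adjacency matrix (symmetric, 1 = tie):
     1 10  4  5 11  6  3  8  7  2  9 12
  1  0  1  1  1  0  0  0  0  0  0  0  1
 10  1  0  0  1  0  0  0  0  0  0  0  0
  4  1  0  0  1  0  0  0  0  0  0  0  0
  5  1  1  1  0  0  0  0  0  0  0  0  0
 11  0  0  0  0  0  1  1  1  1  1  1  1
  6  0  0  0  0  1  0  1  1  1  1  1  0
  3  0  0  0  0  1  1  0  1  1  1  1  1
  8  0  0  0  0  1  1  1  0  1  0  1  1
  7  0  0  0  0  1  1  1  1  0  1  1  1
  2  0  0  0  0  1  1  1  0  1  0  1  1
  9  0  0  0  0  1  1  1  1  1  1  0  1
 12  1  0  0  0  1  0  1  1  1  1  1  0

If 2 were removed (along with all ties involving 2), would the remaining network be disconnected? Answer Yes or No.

No

Even without 2, every remaining node can still reach every other (the residual graph is connected), so 2 is not a cut vertex.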